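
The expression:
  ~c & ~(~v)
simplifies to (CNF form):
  v & ~c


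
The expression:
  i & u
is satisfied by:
  {i: True, u: True}


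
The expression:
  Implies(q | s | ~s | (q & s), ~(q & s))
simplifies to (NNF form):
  ~q | ~s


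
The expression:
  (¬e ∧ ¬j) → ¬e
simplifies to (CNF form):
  True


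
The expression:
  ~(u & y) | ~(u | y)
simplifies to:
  ~u | ~y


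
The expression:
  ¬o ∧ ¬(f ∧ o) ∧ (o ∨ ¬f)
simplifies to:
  ¬f ∧ ¬o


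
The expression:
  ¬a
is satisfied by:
  {a: False}


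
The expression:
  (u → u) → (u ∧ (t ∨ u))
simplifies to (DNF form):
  u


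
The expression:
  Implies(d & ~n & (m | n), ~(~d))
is always true.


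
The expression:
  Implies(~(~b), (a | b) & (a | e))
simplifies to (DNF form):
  a | e | ~b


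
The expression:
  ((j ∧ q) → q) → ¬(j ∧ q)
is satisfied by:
  {q: False, j: False}
  {j: True, q: False}
  {q: True, j: False}


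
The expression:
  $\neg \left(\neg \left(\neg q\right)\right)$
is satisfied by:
  {q: False}


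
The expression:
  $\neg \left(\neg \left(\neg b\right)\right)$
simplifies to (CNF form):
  $\neg b$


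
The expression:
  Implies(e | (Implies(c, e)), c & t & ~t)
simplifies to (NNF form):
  c & ~e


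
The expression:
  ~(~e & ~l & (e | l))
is always true.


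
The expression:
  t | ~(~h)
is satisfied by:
  {t: True, h: True}
  {t: True, h: False}
  {h: True, t: False}


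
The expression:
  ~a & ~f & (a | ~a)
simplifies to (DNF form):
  ~a & ~f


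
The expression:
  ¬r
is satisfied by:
  {r: False}


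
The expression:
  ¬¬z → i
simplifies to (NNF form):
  i ∨ ¬z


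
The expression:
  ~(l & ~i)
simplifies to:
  i | ~l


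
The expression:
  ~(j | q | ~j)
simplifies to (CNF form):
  False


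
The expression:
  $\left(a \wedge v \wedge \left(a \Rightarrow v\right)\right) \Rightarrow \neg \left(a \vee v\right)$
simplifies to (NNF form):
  $\neg a \vee \neg v$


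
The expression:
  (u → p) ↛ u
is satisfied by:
  {u: False}


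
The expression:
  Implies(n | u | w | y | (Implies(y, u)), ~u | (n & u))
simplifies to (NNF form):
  n | ~u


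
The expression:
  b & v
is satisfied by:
  {b: True, v: True}


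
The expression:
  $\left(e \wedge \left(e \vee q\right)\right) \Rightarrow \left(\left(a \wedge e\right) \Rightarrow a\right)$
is always true.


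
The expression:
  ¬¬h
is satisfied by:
  {h: True}


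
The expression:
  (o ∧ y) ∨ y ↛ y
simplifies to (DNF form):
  o ∧ y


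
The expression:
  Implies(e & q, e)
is always true.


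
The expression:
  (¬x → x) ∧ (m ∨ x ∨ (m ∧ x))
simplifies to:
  x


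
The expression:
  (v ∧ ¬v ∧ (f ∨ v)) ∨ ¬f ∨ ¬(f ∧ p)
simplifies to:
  ¬f ∨ ¬p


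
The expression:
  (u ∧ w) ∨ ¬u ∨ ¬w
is always true.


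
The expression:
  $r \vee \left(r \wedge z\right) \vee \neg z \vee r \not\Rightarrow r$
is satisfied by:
  {r: True, z: False}
  {z: False, r: False}
  {z: True, r: True}


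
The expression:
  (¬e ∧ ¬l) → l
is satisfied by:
  {l: True, e: True}
  {l: True, e: False}
  {e: True, l: False}


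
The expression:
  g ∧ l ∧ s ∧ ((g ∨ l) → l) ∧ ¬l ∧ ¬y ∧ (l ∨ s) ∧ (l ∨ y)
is never true.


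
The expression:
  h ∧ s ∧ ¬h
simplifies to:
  False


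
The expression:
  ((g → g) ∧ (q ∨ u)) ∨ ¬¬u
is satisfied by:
  {q: True, u: True}
  {q: True, u: False}
  {u: True, q: False}


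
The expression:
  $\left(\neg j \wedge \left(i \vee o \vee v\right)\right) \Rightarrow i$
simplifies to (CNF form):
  $\left(i \vee j \vee \neg o\right) \wedge \left(i \vee j \vee \neg v\right)$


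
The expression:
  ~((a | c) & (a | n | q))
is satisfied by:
  {n: False, c: False, a: False, q: False}
  {q: True, n: False, c: False, a: False}
  {n: True, q: False, c: False, a: False}
  {q: True, n: True, c: False, a: False}
  {c: True, q: False, n: False, a: False}


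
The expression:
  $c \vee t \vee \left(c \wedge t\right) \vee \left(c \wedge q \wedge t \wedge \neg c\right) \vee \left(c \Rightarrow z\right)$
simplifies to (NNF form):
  $\text{True}$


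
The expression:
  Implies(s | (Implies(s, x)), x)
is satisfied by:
  {x: True}


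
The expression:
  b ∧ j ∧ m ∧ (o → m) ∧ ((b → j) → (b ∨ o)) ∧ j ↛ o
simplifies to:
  b ∧ j ∧ m ∧ ¬o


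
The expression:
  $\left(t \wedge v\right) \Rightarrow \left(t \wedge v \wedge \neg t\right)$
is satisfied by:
  {v: False, t: False}
  {t: True, v: False}
  {v: True, t: False}


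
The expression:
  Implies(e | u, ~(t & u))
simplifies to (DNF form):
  ~t | ~u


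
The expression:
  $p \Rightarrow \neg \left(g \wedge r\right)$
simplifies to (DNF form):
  $\neg g \vee \neg p \vee \neg r$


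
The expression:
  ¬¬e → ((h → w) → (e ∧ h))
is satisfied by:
  {h: True, e: False}
  {e: False, h: False}
  {e: True, h: True}


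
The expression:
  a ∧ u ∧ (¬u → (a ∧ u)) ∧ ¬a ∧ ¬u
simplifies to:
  False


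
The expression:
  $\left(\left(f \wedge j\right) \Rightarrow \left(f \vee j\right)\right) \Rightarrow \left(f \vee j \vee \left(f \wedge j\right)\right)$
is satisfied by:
  {f: True, j: True}
  {f: True, j: False}
  {j: True, f: False}


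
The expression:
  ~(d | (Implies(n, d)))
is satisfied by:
  {n: True, d: False}


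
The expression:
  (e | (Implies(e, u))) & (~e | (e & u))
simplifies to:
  u | ~e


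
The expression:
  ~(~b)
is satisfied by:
  {b: True}


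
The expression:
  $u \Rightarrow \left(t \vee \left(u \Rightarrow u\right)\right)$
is always true.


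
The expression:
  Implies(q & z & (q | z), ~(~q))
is always true.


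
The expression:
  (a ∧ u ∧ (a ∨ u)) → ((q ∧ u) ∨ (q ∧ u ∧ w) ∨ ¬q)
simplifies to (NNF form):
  True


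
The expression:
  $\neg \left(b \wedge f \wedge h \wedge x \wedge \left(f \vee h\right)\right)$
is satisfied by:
  {h: False, x: False, b: False, f: False}
  {f: True, h: False, x: False, b: False}
  {b: True, h: False, x: False, f: False}
  {f: True, b: True, h: False, x: False}
  {x: True, f: False, h: False, b: False}
  {f: True, x: True, h: False, b: False}
  {b: True, x: True, f: False, h: False}
  {f: True, b: True, x: True, h: False}
  {h: True, b: False, x: False, f: False}
  {f: True, h: True, b: False, x: False}
  {b: True, h: True, f: False, x: False}
  {f: True, b: True, h: True, x: False}
  {x: True, h: True, b: False, f: False}
  {f: True, x: True, h: True, b: False}
  {b: True, x: True, h: True, f: False}


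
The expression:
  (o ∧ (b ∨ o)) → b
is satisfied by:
  {b: True, o: False}
  {o: False, b: False}
  {o: True, b: True}


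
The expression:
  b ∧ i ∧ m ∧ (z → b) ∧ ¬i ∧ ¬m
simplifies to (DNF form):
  False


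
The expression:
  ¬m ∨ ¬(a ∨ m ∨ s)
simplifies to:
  ¬m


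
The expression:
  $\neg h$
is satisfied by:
  {h: False}


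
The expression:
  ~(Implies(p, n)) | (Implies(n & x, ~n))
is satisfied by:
  {x: False, n: False}
  {n: True, x: False}
  {x: True, n: False}


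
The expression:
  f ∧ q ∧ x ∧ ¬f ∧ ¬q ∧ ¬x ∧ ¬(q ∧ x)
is never true.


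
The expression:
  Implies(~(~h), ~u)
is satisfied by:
  {h: False, u: False}
  {u: True, h: False}
  {h: True, u: False}


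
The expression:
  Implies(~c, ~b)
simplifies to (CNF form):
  c | ~b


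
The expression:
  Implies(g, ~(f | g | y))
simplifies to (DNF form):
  ~g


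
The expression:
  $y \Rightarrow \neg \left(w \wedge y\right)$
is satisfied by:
  {w: False, y: False}
  {y: True, w: False}
  {w: True, y: False}


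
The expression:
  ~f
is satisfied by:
  {f: False}


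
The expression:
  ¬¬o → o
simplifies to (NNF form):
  True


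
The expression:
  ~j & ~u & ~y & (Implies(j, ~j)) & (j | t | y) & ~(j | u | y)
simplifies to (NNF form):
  t & ~j & ~u & ~y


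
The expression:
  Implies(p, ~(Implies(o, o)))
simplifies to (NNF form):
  ~p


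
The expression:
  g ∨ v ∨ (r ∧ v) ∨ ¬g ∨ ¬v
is always true.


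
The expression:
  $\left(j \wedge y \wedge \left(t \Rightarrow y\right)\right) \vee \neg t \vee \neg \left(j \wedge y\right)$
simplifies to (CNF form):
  $\text{True}$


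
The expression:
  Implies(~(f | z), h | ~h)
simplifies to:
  True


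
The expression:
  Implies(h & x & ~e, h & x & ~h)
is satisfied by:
  {e: True, h: False, x: False}
  {h: False, x: False, e: False}
  {x: True, e: True, h: False}
  {x: True, h: False, e: False}
  {e: True, h: True, x: False}
  {h: True, e: False, x: False}
  {x: True, h: True, e: True}


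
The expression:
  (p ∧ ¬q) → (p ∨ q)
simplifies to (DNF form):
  True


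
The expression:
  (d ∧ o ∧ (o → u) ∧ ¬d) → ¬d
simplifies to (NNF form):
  True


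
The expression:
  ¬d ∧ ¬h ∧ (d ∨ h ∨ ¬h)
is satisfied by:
  {d: False, h: False}


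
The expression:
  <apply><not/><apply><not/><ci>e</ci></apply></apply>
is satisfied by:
  {e: True}


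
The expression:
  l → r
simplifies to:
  r ∨ ¬l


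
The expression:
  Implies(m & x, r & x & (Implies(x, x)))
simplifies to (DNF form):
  r | ~m | ~x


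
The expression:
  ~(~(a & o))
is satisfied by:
  {a: True, o: True}


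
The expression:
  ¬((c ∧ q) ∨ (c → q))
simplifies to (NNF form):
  c ∧ ¬q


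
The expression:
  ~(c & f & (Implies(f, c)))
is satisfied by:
  {c: False, f: False}
  {f: True, c: False}
  {c: True, f: False}


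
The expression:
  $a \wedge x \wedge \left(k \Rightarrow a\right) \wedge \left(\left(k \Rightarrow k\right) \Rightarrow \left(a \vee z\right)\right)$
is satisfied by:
  {a: True, x: True}


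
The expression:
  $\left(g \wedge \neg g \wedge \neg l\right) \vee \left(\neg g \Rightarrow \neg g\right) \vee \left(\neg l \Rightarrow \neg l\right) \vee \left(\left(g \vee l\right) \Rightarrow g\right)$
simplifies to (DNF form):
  $\text{True}$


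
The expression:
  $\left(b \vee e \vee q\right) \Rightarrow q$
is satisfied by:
  {q: True, b: False, e: False}
  {q: True, e: True, b: False}
  {q: True, b: True, e: False}
  {q: True, e: True, b: True}
  {e: False, b: False, q: False}


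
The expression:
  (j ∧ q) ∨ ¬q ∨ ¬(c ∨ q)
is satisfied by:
  {j: True, q: False}
  {q: False, j: False}
  {q: True, j: True}


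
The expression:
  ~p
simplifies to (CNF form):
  ~p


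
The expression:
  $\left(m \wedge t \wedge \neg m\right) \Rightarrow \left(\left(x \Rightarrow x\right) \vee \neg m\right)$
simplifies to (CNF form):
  $\text{True}$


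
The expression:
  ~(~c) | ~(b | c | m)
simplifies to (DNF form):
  c | (~b & ~m)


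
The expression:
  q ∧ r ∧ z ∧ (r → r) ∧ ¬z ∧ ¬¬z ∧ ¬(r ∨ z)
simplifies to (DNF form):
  False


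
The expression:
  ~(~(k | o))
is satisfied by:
  {k: True, o: True}
  {k: True, o: False}
  {o: True, k: False}


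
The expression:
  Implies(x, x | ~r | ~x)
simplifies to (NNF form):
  True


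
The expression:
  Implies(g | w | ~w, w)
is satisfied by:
  {w: True}


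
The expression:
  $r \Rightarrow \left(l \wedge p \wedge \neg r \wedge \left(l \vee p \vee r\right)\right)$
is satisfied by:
  {r: False}


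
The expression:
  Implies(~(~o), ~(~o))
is always true.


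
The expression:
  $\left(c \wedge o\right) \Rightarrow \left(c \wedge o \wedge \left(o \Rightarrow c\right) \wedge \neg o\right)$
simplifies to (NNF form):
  $\neg c \vee \neg o$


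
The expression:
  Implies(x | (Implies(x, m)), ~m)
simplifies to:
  ~m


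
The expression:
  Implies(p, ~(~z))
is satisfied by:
  {z: True, p: False}
  {p: False, z: False}
  {p: True, z: True}


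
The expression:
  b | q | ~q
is always true.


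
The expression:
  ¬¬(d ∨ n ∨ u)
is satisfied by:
  {n: True, d: True, u: True}
  {n: True, d: True, u: False}
  {n: True, u: True, d: False}
  {n: True, u: False, d: False}
  {d: True, u: True, n: False}
  {d: True, u: False, n: False}
  {u: True, d: False, n: False}


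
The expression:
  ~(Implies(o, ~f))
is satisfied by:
  {f: True, o: True}


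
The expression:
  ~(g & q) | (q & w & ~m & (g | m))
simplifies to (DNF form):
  ~g | ~q | (w & ~m)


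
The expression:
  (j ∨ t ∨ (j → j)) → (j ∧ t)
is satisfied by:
  {t: True, j: True}


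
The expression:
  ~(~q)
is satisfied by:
  {q: True}


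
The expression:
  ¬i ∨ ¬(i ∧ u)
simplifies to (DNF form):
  ¬i ∨ ¬u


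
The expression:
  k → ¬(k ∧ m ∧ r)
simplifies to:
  ¬k ∨ ¬m ∨ ¬r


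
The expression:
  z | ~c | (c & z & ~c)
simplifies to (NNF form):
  z | ~c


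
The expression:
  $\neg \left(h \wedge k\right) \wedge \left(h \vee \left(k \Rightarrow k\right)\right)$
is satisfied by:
  {h: False, k: False}
  {k: True, h: False}
  {h: True, k: False}


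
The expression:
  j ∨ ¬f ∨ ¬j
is always true.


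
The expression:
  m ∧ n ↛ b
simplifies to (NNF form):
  m ∧ n ∧ ¬b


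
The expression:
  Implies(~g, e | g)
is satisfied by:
  {e: True, g: True}
  {e: True, g: False}
  {g: True, e: False}


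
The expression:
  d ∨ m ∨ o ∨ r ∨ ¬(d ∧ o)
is always true.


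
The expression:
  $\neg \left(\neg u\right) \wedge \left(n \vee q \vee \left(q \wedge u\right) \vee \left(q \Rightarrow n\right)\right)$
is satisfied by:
  {u: True}


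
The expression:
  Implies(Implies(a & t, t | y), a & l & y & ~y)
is never true.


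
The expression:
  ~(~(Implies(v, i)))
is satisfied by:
  {i: True, v: False}
  {v: False, i: False}
  {v: True, i: True}


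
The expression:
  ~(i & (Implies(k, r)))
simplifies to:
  ~i | (k & ~r)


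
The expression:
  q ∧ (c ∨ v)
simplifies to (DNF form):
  (c ∧ q) ∨ (q ∧ v)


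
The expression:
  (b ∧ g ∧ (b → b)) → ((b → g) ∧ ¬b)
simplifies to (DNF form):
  ¬b ∨ ¬g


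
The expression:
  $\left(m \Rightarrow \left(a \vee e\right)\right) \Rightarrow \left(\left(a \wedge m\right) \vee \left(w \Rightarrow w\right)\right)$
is always true.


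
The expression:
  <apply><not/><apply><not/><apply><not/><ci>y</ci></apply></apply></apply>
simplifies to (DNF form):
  <apply><not/><ci>y</ci></apply>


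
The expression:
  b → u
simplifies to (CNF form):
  u ∨ ¬b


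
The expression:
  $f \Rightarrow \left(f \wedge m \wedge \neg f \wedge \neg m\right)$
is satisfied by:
  {f: False}


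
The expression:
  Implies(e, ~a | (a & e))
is always true.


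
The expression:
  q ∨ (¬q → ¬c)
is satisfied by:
  {q: True, c: False}
  {c: False, q: False}
  {c: True, q: True}


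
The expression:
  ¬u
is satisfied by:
  {u: False}


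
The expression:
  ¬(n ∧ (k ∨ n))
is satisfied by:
  {n: False}


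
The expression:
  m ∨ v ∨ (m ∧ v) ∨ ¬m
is always true.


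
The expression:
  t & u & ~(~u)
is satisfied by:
  {t: True, u: True}


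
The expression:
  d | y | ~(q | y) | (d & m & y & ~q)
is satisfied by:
  {y: True, d: True, q: False}
  {y: True, q: False, d: False}
  {d: True, q: False, y: False}
  {d: False, q: False, y: False}
  {y: True, d: True, q: True}
  {y: True, q: True, d: False}
  {d: True, q: True, y: False}


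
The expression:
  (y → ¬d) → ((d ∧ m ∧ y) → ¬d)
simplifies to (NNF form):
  True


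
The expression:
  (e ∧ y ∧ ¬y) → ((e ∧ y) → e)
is always true.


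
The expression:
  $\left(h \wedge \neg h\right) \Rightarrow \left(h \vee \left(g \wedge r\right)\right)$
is always true.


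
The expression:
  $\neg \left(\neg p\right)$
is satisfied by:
  {p: True}


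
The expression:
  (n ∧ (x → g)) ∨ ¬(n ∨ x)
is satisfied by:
  {g: True, n: True, x: False}
  {g: True, n: False, x: False}
  {n: True, g: False, x: False}
  {g: False, n: False, x: False}
  {x: True, g: True, n: True}


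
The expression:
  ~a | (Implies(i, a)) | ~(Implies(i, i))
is always true.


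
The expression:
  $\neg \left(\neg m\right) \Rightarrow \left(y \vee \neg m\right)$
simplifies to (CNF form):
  $y \vee \neg m$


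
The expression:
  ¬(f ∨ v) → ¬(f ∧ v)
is always true.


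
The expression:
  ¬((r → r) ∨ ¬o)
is never true.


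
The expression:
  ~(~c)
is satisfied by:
  {c: True}


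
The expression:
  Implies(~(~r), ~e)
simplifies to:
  ~e | ~r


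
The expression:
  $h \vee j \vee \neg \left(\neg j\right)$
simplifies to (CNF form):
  $h \vee j$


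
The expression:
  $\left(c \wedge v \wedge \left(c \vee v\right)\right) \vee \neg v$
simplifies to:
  $c \vee \neg v$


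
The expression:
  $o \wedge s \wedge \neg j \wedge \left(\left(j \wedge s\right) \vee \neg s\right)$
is never true.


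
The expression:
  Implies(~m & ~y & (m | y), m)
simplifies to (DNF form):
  True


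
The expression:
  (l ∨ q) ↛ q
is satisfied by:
  {l: True, q: False}


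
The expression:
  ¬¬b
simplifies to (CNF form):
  b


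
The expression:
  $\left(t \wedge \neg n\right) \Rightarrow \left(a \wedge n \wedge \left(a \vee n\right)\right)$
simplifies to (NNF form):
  $n \vee \neg t$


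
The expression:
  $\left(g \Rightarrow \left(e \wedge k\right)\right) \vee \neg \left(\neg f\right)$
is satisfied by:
  {e: True, f: True, k: True, g: False}
  {e: True, f: True, k: False, g: False}
  {f: True, k: True, e: False, g: False}
  {f: True, e: False, k: False, g: False}
  {e: True, k: True, f: False, g: False}
  {e: True, k: False, f: False, g: False}
  {k: True, e: False, f: False, g: False}
  {k: False, e: False, f: False, g: False}
  {g: True, e: True, f: True, k: True}
  {g: True, e: True, f: True, k: False}
  {g: True, f: True, k: True, e: False}
  {g: True, f: True, k: False, e: False}
  {g: True, e: True, k: True, f: False}


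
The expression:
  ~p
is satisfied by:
  {p: False}


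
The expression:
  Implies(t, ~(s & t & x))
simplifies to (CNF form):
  ~s | ~t | ~x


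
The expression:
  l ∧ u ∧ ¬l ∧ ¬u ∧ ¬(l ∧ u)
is never true.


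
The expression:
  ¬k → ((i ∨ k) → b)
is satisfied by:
  {b: True, k: True, i: False}
  {b: True, i: False, k: False}
  {k: True, i: False, b: False}
  {k: False, i: False, b: False}
  {b: True, k: True, i: True}
  {b: True, i: True, k: False}
  {k: True, i: True, b: False}


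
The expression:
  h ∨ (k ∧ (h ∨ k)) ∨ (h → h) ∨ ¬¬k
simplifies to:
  True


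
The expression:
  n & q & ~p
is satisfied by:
  {q: True, n: True, p: False}


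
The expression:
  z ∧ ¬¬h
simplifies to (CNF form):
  h ∧ z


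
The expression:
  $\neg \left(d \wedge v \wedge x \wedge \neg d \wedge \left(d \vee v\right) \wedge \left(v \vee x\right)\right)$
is always true.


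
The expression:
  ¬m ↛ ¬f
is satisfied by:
  {f: True, m: False}


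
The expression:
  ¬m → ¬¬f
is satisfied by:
  {m: True, f: True}
  {m: True, f: False}
  {f: True, m: False}


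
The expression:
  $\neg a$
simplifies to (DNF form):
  $\neg a$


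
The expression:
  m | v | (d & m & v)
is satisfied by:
  {m: True, v: True}
  {m: True, v: False}
  {v: True, m: False}


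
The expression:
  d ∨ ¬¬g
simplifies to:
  d ∨ g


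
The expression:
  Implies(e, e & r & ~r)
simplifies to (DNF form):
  ~e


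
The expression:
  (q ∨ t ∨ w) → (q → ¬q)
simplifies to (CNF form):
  ¬q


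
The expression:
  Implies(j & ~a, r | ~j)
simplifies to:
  a | r | ~j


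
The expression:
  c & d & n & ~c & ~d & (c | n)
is never true.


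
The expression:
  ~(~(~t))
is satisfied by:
  {t: False}


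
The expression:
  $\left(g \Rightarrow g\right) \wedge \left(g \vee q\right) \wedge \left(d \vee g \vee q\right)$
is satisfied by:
  {q: True, g: True}
  {q: True, g: False}
  {g: True, q: False}


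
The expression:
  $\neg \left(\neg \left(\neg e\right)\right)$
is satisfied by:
  {e: False}


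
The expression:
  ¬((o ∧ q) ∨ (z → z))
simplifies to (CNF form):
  False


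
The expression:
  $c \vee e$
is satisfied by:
  {c: True, e: True}
  {c: True, e: False}
  {e: True, c: False}


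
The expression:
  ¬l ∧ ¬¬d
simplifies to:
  d ∧ ¬l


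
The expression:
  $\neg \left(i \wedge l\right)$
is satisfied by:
  {l: False, i: False}
  {i: True, l: False}
  {l: True, i: False}


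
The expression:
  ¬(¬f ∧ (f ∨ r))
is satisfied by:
  {f: True, r: False}
  {r: False, f: False}
  {r: True, f: True}


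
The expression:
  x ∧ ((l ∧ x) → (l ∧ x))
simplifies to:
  x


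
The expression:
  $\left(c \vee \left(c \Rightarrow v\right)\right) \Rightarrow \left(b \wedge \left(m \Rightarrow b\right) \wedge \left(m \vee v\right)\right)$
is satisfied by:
  {m: True, v: True, b: True}
  {m: True, b: True, v: False}
  {v: True, b: True, m: False}


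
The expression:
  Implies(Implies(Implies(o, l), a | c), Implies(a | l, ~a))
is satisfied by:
  {a: False}


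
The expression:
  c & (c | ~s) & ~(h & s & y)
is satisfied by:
  {c: True, s: False, y: False, h: False}
  {c: True, h: True, s: False, y: False}
  {c: True, y: True, s: False, h: False}
  {c: True, h: True, y: True, s: False}
  {c: True, s: True, y: False, h: False}
  {c: True, h: True, s: True, y: False}
  {c: True, y: True, s: True, h: False}


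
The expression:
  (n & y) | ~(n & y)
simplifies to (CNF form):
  True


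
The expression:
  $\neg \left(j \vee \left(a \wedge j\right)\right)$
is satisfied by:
  {j: False}


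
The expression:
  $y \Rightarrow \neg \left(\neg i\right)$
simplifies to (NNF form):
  $i \vee \neg y$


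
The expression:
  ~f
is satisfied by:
  {f: False}


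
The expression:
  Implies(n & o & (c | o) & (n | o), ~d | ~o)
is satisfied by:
  {o: False, d: False, n: False}
  {n: True, o: False, d: False}
  {d: True, o: False, n: False}
  {n: True, d: True, o: False}
  {o: True, n: False, d: False}
  {n: True, o: True, d: False}
  {d: True, o: True, n: False}


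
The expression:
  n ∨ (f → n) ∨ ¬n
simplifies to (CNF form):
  True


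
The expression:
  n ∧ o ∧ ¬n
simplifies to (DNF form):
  False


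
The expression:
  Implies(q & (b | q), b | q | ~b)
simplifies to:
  True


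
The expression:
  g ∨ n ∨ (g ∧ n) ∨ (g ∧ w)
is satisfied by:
  {n: True, g: True}
  {n: True, g: False}
  {g: True, n: False}


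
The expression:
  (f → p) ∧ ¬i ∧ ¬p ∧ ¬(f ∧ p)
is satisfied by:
  {i: False, p: False, f: False}


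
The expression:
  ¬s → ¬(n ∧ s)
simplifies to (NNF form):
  True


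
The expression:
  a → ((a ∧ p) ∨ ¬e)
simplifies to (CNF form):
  p ∨ ¬a ∨ ¬e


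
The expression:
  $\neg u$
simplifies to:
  $\neg u$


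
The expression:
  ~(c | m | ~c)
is never true.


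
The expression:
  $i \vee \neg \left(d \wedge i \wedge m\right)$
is always true.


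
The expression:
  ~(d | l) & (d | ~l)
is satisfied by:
  {d: False, l: False}


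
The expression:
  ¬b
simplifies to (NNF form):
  ¬b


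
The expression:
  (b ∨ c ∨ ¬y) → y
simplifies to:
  y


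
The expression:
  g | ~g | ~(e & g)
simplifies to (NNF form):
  True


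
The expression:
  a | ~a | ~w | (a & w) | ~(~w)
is always true.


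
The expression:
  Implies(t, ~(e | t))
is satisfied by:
  {t: False}


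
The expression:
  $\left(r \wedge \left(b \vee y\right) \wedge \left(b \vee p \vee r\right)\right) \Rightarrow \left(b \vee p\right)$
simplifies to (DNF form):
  $b \vee p \vee \neg r \vee \neg y$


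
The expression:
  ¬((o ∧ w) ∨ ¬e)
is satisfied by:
  {e: True, w: False, o: False}
  {e: True, o: True, w: False}
  {e: True, w: True, o: False}


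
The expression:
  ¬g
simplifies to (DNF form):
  ¬g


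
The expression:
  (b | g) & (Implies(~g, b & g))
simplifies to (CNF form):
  g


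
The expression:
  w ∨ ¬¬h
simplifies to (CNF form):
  h ∨ w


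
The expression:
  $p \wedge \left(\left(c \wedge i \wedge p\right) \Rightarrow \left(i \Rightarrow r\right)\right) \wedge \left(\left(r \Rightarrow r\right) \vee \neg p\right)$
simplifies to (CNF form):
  $p \wedge \left(r \vee \neg c \vee \neg i\right)$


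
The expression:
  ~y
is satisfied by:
  {y: False}


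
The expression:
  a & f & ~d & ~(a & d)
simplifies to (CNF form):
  a & f & ~d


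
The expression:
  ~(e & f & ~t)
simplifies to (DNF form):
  t | ~e | ~f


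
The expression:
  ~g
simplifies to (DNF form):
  ~g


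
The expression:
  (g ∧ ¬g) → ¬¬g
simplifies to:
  True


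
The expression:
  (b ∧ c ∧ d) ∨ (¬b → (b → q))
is always true.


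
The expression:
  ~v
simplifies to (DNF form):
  ~v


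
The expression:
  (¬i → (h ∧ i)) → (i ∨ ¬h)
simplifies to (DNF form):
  True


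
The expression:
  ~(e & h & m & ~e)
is always true.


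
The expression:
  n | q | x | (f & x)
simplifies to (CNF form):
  n | q | x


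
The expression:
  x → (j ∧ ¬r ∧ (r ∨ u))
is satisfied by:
  {u: True, j: True, r: False, x: False}
  {u: True, j: False, r: False, x: False}
  {j: True, u: False, r: False, x: False}
  {u: False, j: False, r: False, x: False}
  {u: True, r: True, j: True, x: False}
  {u: True, r: True, j: False, x: False}
  {r: True, j: True, u: False, x: False}
  {r: True, j: False, u: False, x: False}
  {x: True, u: True, r: False, j: True}


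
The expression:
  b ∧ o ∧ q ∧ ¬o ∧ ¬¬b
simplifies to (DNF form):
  False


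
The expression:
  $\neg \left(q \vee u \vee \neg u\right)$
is never true.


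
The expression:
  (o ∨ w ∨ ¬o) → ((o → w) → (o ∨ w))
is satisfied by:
  {o: True, w: True}
  {o: True, w: False}
  {w: True, o: False}


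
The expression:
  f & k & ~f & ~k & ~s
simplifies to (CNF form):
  False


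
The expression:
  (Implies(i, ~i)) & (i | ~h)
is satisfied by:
  {i: False, h: False}


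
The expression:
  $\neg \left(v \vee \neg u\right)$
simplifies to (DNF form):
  $u \wedge \neg v$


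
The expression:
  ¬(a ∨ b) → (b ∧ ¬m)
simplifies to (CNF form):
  a ∨ b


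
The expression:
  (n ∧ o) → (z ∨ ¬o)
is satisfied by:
  {z: True, o: False, n: False}
  {o: False, n: False, z: False}
  {n: True, z: True, o: False}
  {n: True, o: False, z: False}
  {z: True, o: True, n: False}
  {o: True, z: False, n: False}
  {n: True, o: True, z: True}


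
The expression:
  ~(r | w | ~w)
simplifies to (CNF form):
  False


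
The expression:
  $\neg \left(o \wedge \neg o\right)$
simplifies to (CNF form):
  $\text{True}$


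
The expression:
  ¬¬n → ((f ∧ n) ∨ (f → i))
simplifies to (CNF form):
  True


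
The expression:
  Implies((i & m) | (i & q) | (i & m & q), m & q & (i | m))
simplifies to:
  ~i | (m & q) | (~m & ~q)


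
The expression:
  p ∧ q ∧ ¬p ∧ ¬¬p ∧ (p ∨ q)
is never true.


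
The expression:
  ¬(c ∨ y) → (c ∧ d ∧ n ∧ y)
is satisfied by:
  {y: True, c: True}
  {y: True, c: False}
  {c: True, y: False}


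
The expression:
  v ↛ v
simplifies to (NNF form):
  False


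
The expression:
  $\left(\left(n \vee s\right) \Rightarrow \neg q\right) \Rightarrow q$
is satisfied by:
  {q: True}


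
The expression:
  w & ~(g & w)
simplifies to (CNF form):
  w & ~g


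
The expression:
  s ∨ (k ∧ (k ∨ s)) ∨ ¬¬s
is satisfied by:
  {k: True, s: True}
  {k: True, s: False}
  {s: True, k: False}


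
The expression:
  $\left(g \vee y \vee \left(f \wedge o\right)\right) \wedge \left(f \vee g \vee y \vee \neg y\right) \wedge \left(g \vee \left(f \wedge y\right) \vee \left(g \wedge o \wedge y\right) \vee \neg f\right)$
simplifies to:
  $g \vee y$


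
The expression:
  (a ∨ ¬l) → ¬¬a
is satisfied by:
  {a: True, l: True}
  {a: True, l: False}
  {l: True, a: False}


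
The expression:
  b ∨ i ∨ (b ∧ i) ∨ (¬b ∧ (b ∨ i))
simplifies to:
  b ∨ i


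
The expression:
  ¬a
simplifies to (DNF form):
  ¬a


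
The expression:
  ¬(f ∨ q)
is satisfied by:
  {q: False, f: False}


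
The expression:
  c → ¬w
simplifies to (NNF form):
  ¬c ∨ ¬w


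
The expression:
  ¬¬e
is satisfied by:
  {e: True}


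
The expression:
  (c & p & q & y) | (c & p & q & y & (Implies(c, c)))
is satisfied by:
  {c: True, p: True, y: True, q: True}


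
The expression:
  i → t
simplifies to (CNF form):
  t ∨ ¬i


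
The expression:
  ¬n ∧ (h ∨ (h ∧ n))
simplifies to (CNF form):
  h ∧ ¬n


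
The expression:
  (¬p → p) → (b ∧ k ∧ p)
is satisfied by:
  {k: True, b: True, p: False}
  {k: True, b: False, p: False}
  {b: True, k: False, p: False}
  {k: False, b: False, p: False}
  {k: True, p: True, b: True}


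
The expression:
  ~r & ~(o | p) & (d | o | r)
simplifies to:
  d & ~o & ~p & ~r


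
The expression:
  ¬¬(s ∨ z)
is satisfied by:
  {z: True, s: True}
  {z: True, s: False}
  {s: True, z: False}


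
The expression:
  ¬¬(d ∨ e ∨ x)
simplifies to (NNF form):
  d ∨ e ∨ x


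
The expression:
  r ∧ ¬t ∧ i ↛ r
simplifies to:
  False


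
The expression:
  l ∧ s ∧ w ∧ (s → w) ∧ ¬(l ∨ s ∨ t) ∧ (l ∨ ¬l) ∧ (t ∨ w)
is never true.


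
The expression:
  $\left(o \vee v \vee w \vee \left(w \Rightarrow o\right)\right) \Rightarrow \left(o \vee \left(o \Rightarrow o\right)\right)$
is always true.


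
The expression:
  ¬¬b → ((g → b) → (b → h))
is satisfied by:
  {h: True, b: False}
  {b: False, h: False}
  {b: True, h: True}


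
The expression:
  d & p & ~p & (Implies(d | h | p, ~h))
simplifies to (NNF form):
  False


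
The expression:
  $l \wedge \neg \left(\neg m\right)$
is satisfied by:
  {m: True, l: True}


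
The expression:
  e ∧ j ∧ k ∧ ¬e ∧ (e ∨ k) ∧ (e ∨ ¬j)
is never true.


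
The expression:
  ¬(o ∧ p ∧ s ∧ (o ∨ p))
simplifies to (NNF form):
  ¬o ∨ ¬p ∨ ¬s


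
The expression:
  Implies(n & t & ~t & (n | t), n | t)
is always true.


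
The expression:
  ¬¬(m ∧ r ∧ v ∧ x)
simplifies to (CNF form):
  m ∧ r ∧ v ∧ x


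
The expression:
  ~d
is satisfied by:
  {d: False}


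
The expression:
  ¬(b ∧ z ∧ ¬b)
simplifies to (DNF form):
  True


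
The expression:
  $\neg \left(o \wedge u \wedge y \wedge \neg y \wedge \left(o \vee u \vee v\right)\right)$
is always true.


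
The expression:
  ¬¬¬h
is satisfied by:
  {h: False}


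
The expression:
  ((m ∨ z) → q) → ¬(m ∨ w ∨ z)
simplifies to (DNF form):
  (m ∧ ¬q) ∨ (z ∧ ¬q) ∨ (¬m ∧ ¬w ∧ ¬z)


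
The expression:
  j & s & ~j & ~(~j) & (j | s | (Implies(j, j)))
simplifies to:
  False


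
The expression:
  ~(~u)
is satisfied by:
  {u: True}


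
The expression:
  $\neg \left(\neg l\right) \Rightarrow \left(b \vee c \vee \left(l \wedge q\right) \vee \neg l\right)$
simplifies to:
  $b \vee c \vee q \vee \neg l$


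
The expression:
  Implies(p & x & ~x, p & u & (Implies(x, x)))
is always true.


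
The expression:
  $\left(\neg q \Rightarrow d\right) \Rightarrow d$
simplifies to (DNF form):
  $d \vee \neg q$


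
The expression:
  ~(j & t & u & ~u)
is always true.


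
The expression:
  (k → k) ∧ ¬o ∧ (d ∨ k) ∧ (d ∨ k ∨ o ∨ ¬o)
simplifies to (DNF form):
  (d ∧ ¬o) ∨ (k ∧ ¬o)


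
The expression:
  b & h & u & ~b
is never true.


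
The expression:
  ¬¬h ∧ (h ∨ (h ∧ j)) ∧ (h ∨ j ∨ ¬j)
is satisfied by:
  {h: True}


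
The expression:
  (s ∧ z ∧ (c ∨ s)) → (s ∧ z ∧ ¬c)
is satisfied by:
  {s: False, c: False, z: False}
  {z: True, s: False, c: False}
  {c: True, s: False, z: False}
  {z: True, c: True, s: False}
  {s: True, z: False, c: False}
  {z: True, s: True, c: False}
  {c: True, s: True, z: False}


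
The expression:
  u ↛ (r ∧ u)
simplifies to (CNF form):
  u ∧ ¬r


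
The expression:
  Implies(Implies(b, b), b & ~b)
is never true.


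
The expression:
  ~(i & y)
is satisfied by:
  {y: False, i: False}
  {i: True, y: False}
  {y: True, i: False}


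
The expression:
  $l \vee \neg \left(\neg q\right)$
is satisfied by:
  {q: True, l: True}
  {q: True, l: False}
  {l: True, q: False}


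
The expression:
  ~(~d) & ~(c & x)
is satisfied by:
  {d: True, c: False, x: False}
  {d: True, x: True, c: False}
  {d: True, c: True, x: False}


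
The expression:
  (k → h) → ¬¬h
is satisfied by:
  {k: True, h: True}
  {k: True, h: False}
  {h: True, k: False}


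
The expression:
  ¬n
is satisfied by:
  {n: False}


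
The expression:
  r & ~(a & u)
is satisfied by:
  {r: True, u: False, a: False}
  {r: True, a: True, u: False}
  {r: True, u: True, a: False}


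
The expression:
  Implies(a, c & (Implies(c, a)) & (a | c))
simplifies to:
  c | ~a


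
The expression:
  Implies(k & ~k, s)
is always true.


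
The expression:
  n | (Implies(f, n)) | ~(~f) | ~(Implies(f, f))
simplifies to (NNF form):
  True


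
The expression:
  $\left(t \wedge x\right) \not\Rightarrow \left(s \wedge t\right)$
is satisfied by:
  {t: True, x: True, s: False}


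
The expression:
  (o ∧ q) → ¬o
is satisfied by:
  {o: False, q: False}
  {q: True, o: False}
  {o: True, q: False}


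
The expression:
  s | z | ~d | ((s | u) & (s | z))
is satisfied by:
  {z: True, s: True, d: False}
  {z: True, s: False, d: False}
  {s: True, z: False, d: False}
  {z: False, s: False, d: False}
  {d: True, z: True, s: True}
  {d: True, z: True, s: False}
  {d: True, s: True, z: False}


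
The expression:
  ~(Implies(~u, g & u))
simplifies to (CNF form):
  ~u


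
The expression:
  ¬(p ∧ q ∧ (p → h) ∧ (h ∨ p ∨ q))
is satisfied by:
  {p: False, q: False, h: False}
  {h: True, p: False, q: False}
  {q: True, p: False, h: False}
  {h: True, q: True, p: False}
  {p: True, h: False, q: False}
  {h: True, p: True, q: False}
  {q: True, p: True, h: False}


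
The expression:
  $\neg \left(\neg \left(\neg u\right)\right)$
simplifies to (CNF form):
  $\neg u$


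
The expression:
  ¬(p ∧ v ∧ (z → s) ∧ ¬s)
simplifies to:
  s ∨ z ∨ ¬p ∨ ¬v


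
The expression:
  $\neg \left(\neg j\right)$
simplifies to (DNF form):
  $j$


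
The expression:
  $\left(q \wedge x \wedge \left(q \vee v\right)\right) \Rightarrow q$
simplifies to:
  $\text{True}$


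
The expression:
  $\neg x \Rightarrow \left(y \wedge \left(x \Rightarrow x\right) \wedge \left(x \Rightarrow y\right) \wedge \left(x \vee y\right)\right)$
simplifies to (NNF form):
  $x \vee y$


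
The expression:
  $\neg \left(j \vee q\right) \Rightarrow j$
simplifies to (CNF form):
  $j \vee q$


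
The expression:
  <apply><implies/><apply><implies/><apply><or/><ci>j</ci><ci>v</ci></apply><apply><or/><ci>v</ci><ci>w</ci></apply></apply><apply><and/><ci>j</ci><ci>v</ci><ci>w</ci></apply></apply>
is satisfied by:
  {j: True, w: False, v: False}
  {v: True, w: True, j: True}


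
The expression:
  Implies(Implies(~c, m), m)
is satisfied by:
  {m: True, c: False}
  {c: False, m: False}
  {c: True, m: True}


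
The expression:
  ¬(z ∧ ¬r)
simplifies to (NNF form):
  r ∨ ¬z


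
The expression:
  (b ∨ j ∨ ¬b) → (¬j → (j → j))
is always true.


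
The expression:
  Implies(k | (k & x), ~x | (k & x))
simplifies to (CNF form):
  True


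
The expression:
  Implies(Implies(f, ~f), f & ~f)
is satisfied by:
  {f: True}


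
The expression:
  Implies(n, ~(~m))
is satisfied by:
  {m: True, n: False}
  {n: False, m: False}
  {n: True, m: True}


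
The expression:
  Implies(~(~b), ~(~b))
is always true.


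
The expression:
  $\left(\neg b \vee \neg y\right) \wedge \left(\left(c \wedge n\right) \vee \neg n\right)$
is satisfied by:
  {c: True, y: False, b: False, n: False}
  {c: False, y: False, b: False, n: False}
  {n: True, c: True, y: False, b: False}
  {b: True, c: True, y: False, n: False}
  {b: True, c: False, y: False, n: False}
  {n: True, b: True, c: True, y: False}
  {y: True, c: True, n: False, b: False}
  {y: True, c: False, n: False, b: False}
  {n: True, y: True, c: True, b: False}


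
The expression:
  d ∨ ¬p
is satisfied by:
  {d: True, p: False}
  {p: False, d: False}
  {p: True, d: True}


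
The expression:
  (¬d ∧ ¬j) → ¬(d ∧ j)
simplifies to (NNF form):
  True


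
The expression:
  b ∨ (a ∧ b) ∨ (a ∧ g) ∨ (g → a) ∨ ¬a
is always true.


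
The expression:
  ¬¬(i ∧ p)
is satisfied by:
  {i: True, p: True}


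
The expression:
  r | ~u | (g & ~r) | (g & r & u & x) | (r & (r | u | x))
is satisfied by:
  {r: True, g: True, u: False}
  {r: True, u: False, g: False}
  {g: True, u: False, r: False}
  {g: False, u: False, r: False}
  {r: True, g: True, u: True}
  {r: True, u: True, g: False}
  {g: True, u: True, r: False}


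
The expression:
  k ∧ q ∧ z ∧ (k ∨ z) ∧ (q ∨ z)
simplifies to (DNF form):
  k ∧ q ∧ z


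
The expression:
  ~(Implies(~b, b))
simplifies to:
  ~b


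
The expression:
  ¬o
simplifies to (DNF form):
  ¬o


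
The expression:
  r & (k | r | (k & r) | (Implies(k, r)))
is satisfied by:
  {r: True}


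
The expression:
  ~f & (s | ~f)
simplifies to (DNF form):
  ~f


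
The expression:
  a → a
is always true.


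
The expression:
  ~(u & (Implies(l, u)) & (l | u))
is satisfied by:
  {u: False}


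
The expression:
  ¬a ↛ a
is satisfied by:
  {a: False}


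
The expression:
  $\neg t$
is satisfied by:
  {t: False}


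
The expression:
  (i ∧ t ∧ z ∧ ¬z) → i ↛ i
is always true.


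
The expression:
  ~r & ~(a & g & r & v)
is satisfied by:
  {r: False}


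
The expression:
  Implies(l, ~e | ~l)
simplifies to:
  ~e | ~l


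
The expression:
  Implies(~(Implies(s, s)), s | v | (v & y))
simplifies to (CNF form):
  True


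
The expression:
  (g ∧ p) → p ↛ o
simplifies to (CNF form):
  ¬g ∨ ¬o ∨ ¬p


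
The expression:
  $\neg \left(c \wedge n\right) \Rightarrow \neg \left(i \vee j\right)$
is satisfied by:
  {c: True, n: True, j: False, i: False}
  {c: True, n: False, j: False, i: False}
  {n: True, c: False, j: False, i: False}
  {c: False, n: False, j: False, i: False}
  {i: True, c: True, n: True, j: False}
  {c: True, j: True, n: True, i: False}
  {i: True, c: True, j: True, n: True}
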